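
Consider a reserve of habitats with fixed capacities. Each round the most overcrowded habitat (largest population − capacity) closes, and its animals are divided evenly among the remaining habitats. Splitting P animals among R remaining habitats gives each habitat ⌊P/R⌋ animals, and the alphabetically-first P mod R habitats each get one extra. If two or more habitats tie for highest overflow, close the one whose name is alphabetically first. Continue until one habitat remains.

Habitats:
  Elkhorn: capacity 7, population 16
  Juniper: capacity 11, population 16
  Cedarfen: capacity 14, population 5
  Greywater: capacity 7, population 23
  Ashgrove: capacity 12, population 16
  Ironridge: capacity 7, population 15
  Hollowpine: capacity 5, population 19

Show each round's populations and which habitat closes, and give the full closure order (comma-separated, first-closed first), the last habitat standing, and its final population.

Round 1: Ashgrove=16 Cedarfen=5 Elkhorn=16 Greywater=23 Hollowpine=19 Ironridge=15 Juniper=16 → close Greywater (overflow 16)
  23÷6 = 3 each, +1 to first 5
Round 2: Ashgrove=20 Cedarfen=9 Elkhorn=20 Hollowpine=23 Ironridge=19 Juniper=19 → close Hollowpine (overflow 18)
  23÷5 = 4 each, +1 to first 3
Round 3: Ashgrove=25 Cedarfen=14 Elkhorn=25 Ironridge=23 Juniper=23 → close Elkhorn (overflow 18)
  25÷4 = 6 each, +1 to first 1
Round 4: Ashgrove=32 Cedarfen=20 Ironridge=29 Juniper=29 → close Ironridge (overflow 22)
  29÷3 = 9 each, +1 to first 2
Round 5: Ashgrove=42 Cedarfen=30 Juniper=38 → close Ashgrove (overflow 30)
  42÷2 = 21 each, +1 to first 0
Round 6: Cedarfen=51 Juniper=59 → close Juniper (overflow 48)
  59÷1 = 59 each, +1 to first 0

Closure order: Greywater, Hollowpine, Elkhorn, Ironridge, Ashgrove, Juniper
Last habitat: Cedarfen with 110 animals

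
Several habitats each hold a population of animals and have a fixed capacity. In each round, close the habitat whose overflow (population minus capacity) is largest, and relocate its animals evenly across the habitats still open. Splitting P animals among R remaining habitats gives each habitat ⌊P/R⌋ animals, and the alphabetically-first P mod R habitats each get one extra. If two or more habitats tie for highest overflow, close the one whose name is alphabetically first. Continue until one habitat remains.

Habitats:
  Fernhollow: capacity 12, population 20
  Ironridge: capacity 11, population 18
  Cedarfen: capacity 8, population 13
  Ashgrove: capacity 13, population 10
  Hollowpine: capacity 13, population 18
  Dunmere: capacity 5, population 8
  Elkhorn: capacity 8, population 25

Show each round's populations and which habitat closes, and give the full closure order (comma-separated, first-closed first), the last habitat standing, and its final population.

Closure order: Elkhorn, Fernhollow, Ironridge, Cedarfen, Hollowpine, Dunmere
Last habitat: Ashgrove with 112 animals

Round 1: Ashgrove=10 Cedarfen=13 Dunmere=8 Elkhorn=25 Fernhollow=20 Hollowpine=18 Ironridge=18 → close Elkhorn (overflow 17)
  25÷6 = 4 each, +1 to first 1
Round 2: Ashgrove=15 Cedarfen=17 Dunmere=12 Fernhollow=24 Hollowpine=22 Ironridge=22 → close Fernhollow (overflow 12)
  24÷5 = 4 each, +1 to first 4
Round 3: Ashgrove=20 Cedarfen=22 Dunmere=17 Hollowpine=27 Ironridge=26 → close Ironridge (overflow 15)
  26÷4 = 6 each, +1 to first 2
Round 4: Ashgrove=27 Cedarfen=29 Dunmere=23 Hollowpine=33 → close Cedarfen (overflow 21)
  29÷3 = 9 each, +1 to first 2
Round 5: Ashgrove=37 Dunmere=33 Hollowpine=42 → close Hollowpine (overflow 29)
  42÷2 = 21 each, +1 to first 0
Round 6: Ashgrove=58 Dunmere=54 → close Dunmere (overflow 49)
  54÷1 = 54 each, +1 to first 0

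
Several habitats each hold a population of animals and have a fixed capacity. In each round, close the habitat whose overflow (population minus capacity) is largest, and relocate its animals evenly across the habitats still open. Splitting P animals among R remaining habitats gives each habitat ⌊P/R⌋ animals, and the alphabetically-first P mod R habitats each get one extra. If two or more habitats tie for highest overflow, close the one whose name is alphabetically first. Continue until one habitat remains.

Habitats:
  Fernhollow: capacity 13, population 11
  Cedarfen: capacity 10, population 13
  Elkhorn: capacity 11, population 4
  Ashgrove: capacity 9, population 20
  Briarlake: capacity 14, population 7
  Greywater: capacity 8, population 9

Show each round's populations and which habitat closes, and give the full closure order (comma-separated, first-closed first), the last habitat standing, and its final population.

Closure order: Ashgrove, Cedarfen, Greywater, Fernhollow, Briarlake
Last habitat: Elkhorn with 64 animals

Round 1: Ashgrove=20 Briarlake=7 Cedarfen=13 Elkhorn=4 Fernhollow=11 Greywater=9 → close Ashgrove (overflow 11)
  20÷5 = 4 each, +1 to first 0
Round 2: Briarlake=11 Cedarfen=17 Elkhorn=8 Fernhollow=15 Greywater=13 → close Cedarfen (overflow 7)
  17÷4 = 4 each, +1 to first 1
Round 3: Briarlake=16 Elkhorn=12 Fernhollow=19 Greywater=17 → close Greywater (overflow 9)
  17÷3 = 5 each, +1 to first 2
Round 4: Briarlake=22 Elkhorn=18 Fernhollow=24 → close Fernhollow (overflow 11)
  24÷2 = 12 each, +1 to first 0
Round 5: Briarlake=34 Elkhorn=30 → close Briarlake (overflow 20)
  34÷1 = 34 each, +1 to first 0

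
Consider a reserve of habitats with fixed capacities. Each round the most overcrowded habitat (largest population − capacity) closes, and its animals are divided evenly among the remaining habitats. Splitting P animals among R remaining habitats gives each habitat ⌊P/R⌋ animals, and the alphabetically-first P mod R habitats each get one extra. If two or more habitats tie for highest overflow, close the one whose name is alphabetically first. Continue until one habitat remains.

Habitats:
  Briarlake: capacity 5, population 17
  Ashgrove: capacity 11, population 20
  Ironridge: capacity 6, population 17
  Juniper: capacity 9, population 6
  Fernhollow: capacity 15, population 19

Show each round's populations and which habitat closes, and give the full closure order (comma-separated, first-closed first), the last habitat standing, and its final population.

Round 1: Ashgrove=20 Briarlake=17 Fernhollow=19 Ironridge=17 Juniper=6 → close Briarlake (overflow 12)
  17÷4 = 4 each, +1 to first 1
Round 2: Ashgrove=25 Fernhollow=23 Ironridge=21 Juniper=10 → close Ironridge (overflow 15)
  21÷3 = 7 each, +1 to first 0
Round 3: Ashgrove=32 Fernhollow=30 Juniper=17 → close Ashgrove (overflow 21)
  32÷2 = 16 each, +1 to first 0
Round 4: Fernhollow=46 Juniper=33 → close Fernhollow (overflow 31)
  46÷1 = 46 each, +1 to first 0

Closure order: Briarlake, Ironridge, Ashgrove, Fernhollow
Last habitat: Juniper with 79 animals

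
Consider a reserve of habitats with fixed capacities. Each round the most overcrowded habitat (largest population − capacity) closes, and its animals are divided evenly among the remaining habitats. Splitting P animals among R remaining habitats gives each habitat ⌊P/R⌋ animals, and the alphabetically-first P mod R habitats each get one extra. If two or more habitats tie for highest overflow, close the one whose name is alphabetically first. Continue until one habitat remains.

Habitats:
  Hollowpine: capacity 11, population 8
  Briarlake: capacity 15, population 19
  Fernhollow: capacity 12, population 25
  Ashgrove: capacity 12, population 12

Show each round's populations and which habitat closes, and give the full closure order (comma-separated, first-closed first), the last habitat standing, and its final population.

Round 1: Ashgrove=12 Briarlake=19 Fernhollow=25 Hollowpine=8 → close Fernhollow (overflow 13)
  25÷3 = 8 each, +1 to first 1
Round 2: Ashgrove=21 Briarlake=27 Hollowpine=16 → close Briarlake (overflow 12)
  27÷2 = 13 each, +1 to first 1
Round 3: Ashgrove=35 Hollowpine=29 → close Ashgrove (overflow 23)
  35÷1 = 35 each, +1 to first 0

Closure order: Fernhollow, Briarlake, Ashgrove
Last habitat: Hollowpine with 64 animals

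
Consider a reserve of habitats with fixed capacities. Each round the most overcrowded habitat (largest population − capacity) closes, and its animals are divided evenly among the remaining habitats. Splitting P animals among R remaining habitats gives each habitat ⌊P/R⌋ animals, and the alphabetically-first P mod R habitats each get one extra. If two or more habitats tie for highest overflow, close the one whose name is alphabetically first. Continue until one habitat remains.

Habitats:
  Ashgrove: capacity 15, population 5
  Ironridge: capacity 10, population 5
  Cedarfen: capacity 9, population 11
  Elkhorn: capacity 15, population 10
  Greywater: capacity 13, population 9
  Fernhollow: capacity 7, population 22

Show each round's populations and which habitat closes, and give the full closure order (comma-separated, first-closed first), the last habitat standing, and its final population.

Closure order: Fernhollow, Cedarfen, Greywater, Elkhorn, Ironridge
Last habitat: Ashgrove with 62 animals

Round 1: Ashgrove=5 Cedarfen=11 Elkhorn=10 Fernhollow=22 Greywater=9 Ironridge=5 → close Fernhollow (overflow 15)
  22÷5 = 4 each, +1 to first 2
Round 2: Ashgrove=10 Cedarfen=16 Elkhorn=14 Greywater=13 Ironridge=9 → close Cedarfen (overflow 7)
  16÷4 = 4 each, +1 to first 0
Round 3: Ashgrove=14 Elkhorn=18 Greywater=17 Ironridge=13 → close Greywater (overflow 4)
  17÷3 = 5 each, +1 to first 2
Round 4: Ashgrove=20 Elkhorn=24 Ironridge=18 → close Elkhorn (overflow 9)
  24÷2 = 12 each, +1 to first 0
Round 5: Ashgrove=32 Ironridge=30 → close Ironridge (overflow 20)
  30÷1 = 30 each, +1 to first 0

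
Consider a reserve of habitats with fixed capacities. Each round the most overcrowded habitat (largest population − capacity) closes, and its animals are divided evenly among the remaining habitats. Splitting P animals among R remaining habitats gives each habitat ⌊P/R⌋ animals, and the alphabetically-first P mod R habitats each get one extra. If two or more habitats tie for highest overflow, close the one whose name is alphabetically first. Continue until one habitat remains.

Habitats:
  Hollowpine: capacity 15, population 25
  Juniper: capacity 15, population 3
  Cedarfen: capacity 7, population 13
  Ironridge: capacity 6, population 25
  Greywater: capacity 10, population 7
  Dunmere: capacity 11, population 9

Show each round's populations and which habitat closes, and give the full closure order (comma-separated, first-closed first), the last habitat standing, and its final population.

Closure order: Ironridge, Hollowpine, Cedarfen, Dunmere, Greywater
Last habitat: Juniper with 82 animals

Round 1: Cedarfen=13 Dunmere=9 Greywater=7 Hollowpine=25 Ironridge=25 Juniper=3 → close Ironridge (overflow 19)
  25÷5 = 5 each, +1 to first 0
Round 2: Cedarfen=18 Dunmere=14 Greywater=12 Hollowpine=30 Juniper=8 → close Hollowpine (overflow 15)
  30÷4 = 7 each, +1 to first 2
Round 3: Cedarfen=26 Dunmere=22 Greywater=19 Juniper=15 → close Cedarfen (overflow 19)
  26÷3 = 8 each, +1 to first 2
Round 4: Dunmere=31 Greywater=28 Juniper=23 → close Dunmere (overflow 20)
  31÷2 = 15 each, +1 to first 1
Round 5: Greywater=44 Juniper=38 → close Greywater (overflow 34)
  44÷1 = 44 each, +1 to first 0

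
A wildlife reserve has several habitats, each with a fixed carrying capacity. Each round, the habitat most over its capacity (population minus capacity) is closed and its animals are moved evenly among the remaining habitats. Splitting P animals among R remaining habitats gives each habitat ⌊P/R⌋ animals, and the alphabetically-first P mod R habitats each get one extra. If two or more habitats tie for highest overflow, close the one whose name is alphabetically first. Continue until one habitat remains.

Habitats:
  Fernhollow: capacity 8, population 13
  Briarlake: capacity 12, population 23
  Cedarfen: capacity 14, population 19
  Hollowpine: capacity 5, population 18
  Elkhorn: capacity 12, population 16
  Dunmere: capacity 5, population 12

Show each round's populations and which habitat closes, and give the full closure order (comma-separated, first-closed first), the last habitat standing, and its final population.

Round 1: Briarlake=23 Cedarfen=19 Dunmere=12 Elkhorn=16 Fernhollow=13 Hollowpine=18 → close Hollowpine (overflow 13)
  18÷5 = 3 each, +1 to first 3
Round 2: Briarlake=27 Cedarfen=23 Dunmere=16 Elkhorn=19 Fernhollow=16 → close Briarlake (overflow 15)
  27÷4 = 6 each, +1 to first 3
Round 3: Cedarfen=30 Dunmere=23 Elkhorn=26 Fernhollow=22 → close Dunmere (overflow 18)
  23÷3 = 7 each, +1 to first 2
Round 4: Cedarfen=38 Elkhorn=34 Fernhollow=29 → close Cedarfen (overflow 24)
  38÷2 = 19 each, +1 to first 0
Round 5: Elkhorn=53 Fernhollow=48 → close Elkhorn (overflow 41)
  53÷1 = 53 each, +1 to first 0

Closure order: Hollowpine, Briarlake, Dunmere, Cedarfen, Elkhorn
Last habitat: Fernhollow with 101 animals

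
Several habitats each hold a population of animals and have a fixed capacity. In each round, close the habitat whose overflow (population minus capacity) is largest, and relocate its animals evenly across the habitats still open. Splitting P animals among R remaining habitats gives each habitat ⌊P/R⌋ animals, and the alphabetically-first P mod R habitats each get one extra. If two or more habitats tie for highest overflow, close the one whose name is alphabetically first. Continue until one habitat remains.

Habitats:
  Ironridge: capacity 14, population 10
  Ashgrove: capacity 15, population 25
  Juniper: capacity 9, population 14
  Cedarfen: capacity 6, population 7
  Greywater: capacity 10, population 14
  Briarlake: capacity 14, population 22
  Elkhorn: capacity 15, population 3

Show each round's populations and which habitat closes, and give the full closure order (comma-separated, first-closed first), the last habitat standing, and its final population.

Closure order: Ashgrove, Briarlake, Juniper, Greywater, Cedarfen, Ironridge
Last habitat: Elkhorn with 95 animals

Round 1: Ashgrove=25 Briarlake=22 Cedarfen=7 Elkhorn=3 Greywater=14 Ironridge=10 Juniper=14 → close Ashgrove (overflow 10)
  25÷6 = 4 each, +1 to first 1
Round 2: Briarlake=27 Cedarfen=11 Elkhorn=7 Greywater=18 Ironridge=14 Juniper=18 → close Briarlake (overflow 13)
  27÷5 = 5 each, +1 to first 2
Round 3: Cedarfen=17 Elkhorn=13 Greywater=23 Ironridge=19 Juniper=23 → close Juniper (overflow 14)
  23÷4 = 5 each, +1 to first 3
Round 4: Cedarfen=23 Elkhorn=19 Greywater=29 Ironridge=24 → close Greywater (overflow 19)
  29÷3 = 9 each, +1 to first 2
Round 5: Cedarfen=33 Elkhorn=29 Ironridge=33 → close Cedarfen (overflow 27)
  33÷2 = 16 each, +1 to first 1
Round 6: Elkhorn=46 Ironridge=49 → close Ironridge (overflow 35)
  49÷1 = 49 each, +1 to first 0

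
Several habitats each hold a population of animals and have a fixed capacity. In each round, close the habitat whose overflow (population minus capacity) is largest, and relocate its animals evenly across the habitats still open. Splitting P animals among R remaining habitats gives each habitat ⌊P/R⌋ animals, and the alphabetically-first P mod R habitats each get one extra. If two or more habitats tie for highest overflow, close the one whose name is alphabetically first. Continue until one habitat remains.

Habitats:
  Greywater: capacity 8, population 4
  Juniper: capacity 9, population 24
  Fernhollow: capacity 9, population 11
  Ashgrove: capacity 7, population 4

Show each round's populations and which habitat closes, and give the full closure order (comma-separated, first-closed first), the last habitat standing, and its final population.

Round 1: Ashgrove=4 Fernhollow=11 Greywater=4 Juniper=24 → close Juniper (overflow 15)
  24÷3 = 8 each, +1 to first 0
Round 2: Ashgrove=12 Fernhollow=19 Greywater=12 → close Fernhollow (overflow 10)
  19÷2 = 9 each, +1 to first 1
Round 3: Ashgrove=22 Greywater=21 → close Ashgrove (overflow 15)
  22÷1 = 22 each, +1 to first 0

Closure order: Juniper, Fernhollow, Ashgrove
Last habitat: Greywater with 43 animals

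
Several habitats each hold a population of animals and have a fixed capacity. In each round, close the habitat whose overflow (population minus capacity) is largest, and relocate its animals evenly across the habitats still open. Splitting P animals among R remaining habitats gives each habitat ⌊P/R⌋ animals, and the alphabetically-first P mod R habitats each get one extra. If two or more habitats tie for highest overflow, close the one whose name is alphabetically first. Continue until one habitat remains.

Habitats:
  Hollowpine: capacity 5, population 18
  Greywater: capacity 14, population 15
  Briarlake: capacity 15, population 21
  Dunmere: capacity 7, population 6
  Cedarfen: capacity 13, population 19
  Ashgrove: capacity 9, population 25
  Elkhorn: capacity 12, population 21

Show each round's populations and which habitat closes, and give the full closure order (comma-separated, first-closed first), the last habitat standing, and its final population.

Closure order: Ashgrove, Hollowpine, Elkhorn, Briarlake, Cedarfen, Greywater
Last habitat: Dunmere with 125 animals

Round 1: Ashgrove=25 Briarlake=21 Cedarfen=19 Dunmere=6 Elkhorn=21 Greywater=15 Hollowpine=18 → close Ashgrove (overflow 16)
  25÷6 = 4 each, +1 to first 1
Round 2: Briarlake=26 Cedarfen=23 Dunmere=10 Elkhorn=25 Greywater=19 Hollowpine=22 → close Hollowpine (overflow 17)
  22÷5 = 4 each, +1 to first 2
Round 3: Briarlake=31 Cedarfen=28 Dunmere=14 Elkhorn=29 Greywater=23 → close Elkhorn (overflow 17)
  29÷4 = 7 each, +1 to first 1
Round 4: Briarlake=39 Cedarfen=35 Dunmere=21 Greywater=30 → close Briarlake (overflow 24)
  39÷3 = 13 each, +1 to first 0
Round 5: Cedarfen=48 Dunmere=34 Greywater=43 → close Cedarfen (overflow 35)
  48÷2 = 24 each, +1 to first 0
Round 6: Dunmere=58 Greywater=67 → close Greywater (overflow 53)
  67÷1 = 67 each, +1 to first 0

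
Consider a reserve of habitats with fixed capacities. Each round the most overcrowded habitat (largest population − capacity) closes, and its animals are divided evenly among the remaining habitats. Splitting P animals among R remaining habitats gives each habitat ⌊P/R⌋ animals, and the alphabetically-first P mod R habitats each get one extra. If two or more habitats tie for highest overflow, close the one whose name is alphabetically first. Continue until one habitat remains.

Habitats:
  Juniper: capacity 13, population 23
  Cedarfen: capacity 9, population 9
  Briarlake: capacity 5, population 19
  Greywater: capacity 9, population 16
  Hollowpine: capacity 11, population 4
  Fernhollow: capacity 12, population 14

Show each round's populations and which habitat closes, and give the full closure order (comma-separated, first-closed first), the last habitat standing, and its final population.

Closure order: Briarlake, Juniper, Greywater, Fernhollow, Cedarfen
Last habitat: Hollowpine with 85 animals

Round 1: Briarlake=19 Cedarfen=9 Fernhollow=14 Greywater=16 Hollowpine=4 Juniper=23 → close Briarlake (overflow 14)
  19÷5 = 3 each, +1 to first 4
Round 2: Cedarfen=13 Fernhollow=18 Greywater=20 Hollowpine=8 Juniper=26 → close Juniper (overflow 13)
  26÷4 = 6 each, +1 to first 2
Round 3: Cedarfen=20 Fernhollow=25 Greywater=26 Hollowpine=14 → close Greywater (overflow 17)
  26÷3 = 8 each, +1 to first 2
Round 4: Cedarfen=29 Fernhollow=34 Hollowpine=22 → close Fernhollow (overflow 22)
  34÷2 = 17 each, +1 to first 0
Round 5: Cedarfen=46 Hollowpine=39 → close Cedarfen (overflow 37)
  46÷1 = 46 each, +1 to first 0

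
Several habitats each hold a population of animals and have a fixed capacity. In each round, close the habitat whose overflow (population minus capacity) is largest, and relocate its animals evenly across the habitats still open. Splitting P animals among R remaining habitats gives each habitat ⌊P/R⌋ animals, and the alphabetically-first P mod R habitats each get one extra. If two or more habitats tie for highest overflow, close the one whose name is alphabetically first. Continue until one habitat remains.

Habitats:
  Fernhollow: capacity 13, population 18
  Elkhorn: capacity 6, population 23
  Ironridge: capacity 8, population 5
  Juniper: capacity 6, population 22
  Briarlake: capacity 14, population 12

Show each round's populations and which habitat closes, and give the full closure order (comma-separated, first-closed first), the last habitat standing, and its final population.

Closure order: Elkhorn, Juniper, Fernhollow, Briarlake
Last habitat: Ironridge with 80 animals

Round 1: Briarlake=12 Elkhorn=23 Fernhollow=18 Ironridge=5 Juniper=22 → close Elkhorn (overflow 17)
  23÷4 = 5 each, +1 to first 3
Round 2: Briarlake=18 Fernhollow=24 Ironridge=11 Juniper=27 → close Juniper (overflow 21)
  27÷3 = 9 each, +1 to first 0
Round 3: Briarlake=27 Fernhollow=33 Ironridge=20 → close Fernhollow (overflow 20)
  33÷2 = 16 each, +1 to first 1
Round 4: Briarlake=44 Ironridge=36 → close Briarlake (overflow 30)
  44÷1 = 44 each, +1 to first 0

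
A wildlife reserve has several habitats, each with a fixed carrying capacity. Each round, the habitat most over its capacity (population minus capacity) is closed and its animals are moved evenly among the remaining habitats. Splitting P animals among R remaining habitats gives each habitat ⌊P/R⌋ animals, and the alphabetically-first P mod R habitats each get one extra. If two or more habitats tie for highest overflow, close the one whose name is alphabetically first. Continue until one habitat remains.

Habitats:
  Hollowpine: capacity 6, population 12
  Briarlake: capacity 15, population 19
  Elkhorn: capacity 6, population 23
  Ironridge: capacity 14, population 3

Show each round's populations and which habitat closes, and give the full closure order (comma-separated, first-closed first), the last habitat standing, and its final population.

Round 1: Briarlake=19 Elkhorn=23 Hollowpine=12 Ironridge=3 → close Elkhorn (overflow 17)
  23÷3 = 7 each, +1 to first 2
Round 2: Briarlake=27 Hollowpine=20 Ironridge=10 → close Hollowpine (overflow 14)
  20÷2 = 10 each, +1 to first 0
Round 3: Briarlake=37 Ironridge=20 → close Briarlake (overflow 22)
  37÷1 = 37 each, +1 to first 0

Closure order: Elkhorn, Hollowpine, Briarlake
Last habitat: Ironridge with 57 animals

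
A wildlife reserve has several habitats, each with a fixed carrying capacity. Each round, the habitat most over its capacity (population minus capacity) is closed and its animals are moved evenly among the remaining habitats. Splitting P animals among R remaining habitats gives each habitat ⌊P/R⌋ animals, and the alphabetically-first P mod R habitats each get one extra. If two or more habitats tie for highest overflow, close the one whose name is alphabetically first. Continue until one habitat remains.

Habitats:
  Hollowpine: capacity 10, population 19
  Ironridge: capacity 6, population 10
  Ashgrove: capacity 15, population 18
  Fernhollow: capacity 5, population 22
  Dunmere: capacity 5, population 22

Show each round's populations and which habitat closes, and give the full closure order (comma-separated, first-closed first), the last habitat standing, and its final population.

Round 1: Ashgrove=18 Dunmere=22 Fernhollow=22 Hollowpine=19 Ironridge=10 → close Dunmere (overflow 17)
  22÷4 = 5 each, +1 to first 2
Round 2: Ashgrove=24 Fernhollow=28 Hollowpine=24 Ironridge=15 → close Fernhollow (overflow 23)
  28÷3 = 9 each, +1 to first 1
Round 3: Ashgrove=34 Hollowpine=33 Ironridge=24 → close Hollowpine (overflow 23)
  33÷2 = 16 each, +1 to first 1
Round 4: Ashgrove=51 Ironridge=40 → close Ashgrove (overflow 36)
  51÷1 = 51 each, +1 to first 0

Closure order: Dunmere, Fernhollow, Hollowpine, Ashgrove
Last habitat: Ironridge with 91 animals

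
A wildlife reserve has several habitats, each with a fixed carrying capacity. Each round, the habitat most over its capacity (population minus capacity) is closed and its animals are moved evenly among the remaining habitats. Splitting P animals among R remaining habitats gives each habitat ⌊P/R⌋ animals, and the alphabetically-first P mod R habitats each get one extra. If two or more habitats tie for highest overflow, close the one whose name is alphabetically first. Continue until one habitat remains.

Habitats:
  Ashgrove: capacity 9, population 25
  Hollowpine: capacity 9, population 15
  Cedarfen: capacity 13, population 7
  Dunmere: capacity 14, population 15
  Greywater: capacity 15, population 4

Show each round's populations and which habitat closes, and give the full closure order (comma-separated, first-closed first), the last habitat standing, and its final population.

Closure order: Ashgrove, Hollowpine, Dunmere, Cedarfen
Last habitat: Greywater with 66 animals

Round 1: Ashgrove=25 Cedarfen=7 Dunmere=15 Greywater=4 Hollowpine=15 → close Ashgrove (overflow 16)
  25÷4 = 6 each, +1 to first 1
Round 2: Cedarfen=14 Dunmere=21 Greywater=10 Hollowpine=21 → close Hollowpine (overflow 12)
  21÷3 = 7 each, +1 to first 0
Round 3: Cedarfen=21 Dunmere=28 Greywater=17 → close Dunmere (overflow 14)
  28÷2 = 14 each, +1 to first 0
Round 4: Cedarfen=35 Greywater=31 → close Cedarfen (overflow 22)
  35÷1 = 35 each, +1 to first 0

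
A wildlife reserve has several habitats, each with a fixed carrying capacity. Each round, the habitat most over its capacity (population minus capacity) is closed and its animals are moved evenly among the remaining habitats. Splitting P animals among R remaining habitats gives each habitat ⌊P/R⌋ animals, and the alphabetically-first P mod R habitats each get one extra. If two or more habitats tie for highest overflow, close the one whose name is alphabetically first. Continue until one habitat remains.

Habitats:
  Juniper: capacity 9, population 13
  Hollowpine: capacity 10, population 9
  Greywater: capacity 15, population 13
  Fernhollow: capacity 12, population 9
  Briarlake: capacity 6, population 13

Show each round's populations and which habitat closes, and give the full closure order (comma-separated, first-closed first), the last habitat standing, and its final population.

Round 1: Briarlake=13 Fernhollow=9 Greywater=13 Hollowpine=9 Juniper=13 → close Briarlake (overflow 7)
  13÷4 = 3 each, +1 to first 1
Round 2: Fernhollow=13 Greywater=16 Hollowpine=12 Juniper=16 → close Juniper (overflow 7)
  16÷3 = 5 each, +1 to first 1
Round 3: Fernhollow=19 Greywater=21 Hollowpine=17 → close Fernhollow (overflow 7)
  19÷2 = 9 each, +1 to first 1
Round 4: Greywater=31 Hollowpine=26 → close Greywater (overflow 16)
  31÷1 = 31 each, +1 to first 0

Closure order: Briarlake, Juniper, Fernhollow, Greywater
Last habitat: Hollowpine with 57 animals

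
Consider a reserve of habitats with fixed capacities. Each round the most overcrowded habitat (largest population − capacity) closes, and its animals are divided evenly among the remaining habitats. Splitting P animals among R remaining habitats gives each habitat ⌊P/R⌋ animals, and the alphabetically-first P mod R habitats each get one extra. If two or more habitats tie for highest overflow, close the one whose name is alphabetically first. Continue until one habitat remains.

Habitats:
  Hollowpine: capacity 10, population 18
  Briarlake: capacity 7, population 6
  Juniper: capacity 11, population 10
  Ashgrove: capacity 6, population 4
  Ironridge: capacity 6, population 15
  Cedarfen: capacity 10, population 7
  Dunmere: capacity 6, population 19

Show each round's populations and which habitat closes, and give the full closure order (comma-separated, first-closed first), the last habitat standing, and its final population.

Closure order: Dunmere, Ironridge, Hollowpine, Ashgrove, Briarlake, Cedarfen
Last habitat: Juniper with 79 animals

Round 1: Ashgrove=4 Briarlake=6 Cedarfen=7 Dunmere=19 Hollowpine=18 Ironridge=15 Juniper=10 → close Dunmere (overflow 13)
  19÷6 = 3 each, +1 to first 1
Round 2: Ashgrove=8 Briarlake=9 Cedarfen=10 Hollowpine=21 Ironridge=18 Juniper=13 → close Ironridge (overflow 12)
  18÷5 = 3 each, +1 to first 3
Round 3: Ashgrove=12 Briarlake=13 Cedarfen=14 Hollowpine=24 Juniper=16 → close Hollowpine (overflow 14)
  24÷4 = 6 each, +1 to first 0
Round 4: Ashgrove=18 Briarlake=19 Cedarfen=20 Juniper=22 → close Ashgrove (overflow 12)
  18÷3 = 6 each, +1 to first 0
Round 5: Briarlake=25 Cedarfen=26 Juniper=28 → close Briarlake (overflow 18)
  25÷2 = 12 each, +1 to first 1
Round 6: Cedarfen=39 Juniper=40 → close Cedarfen (overflow 29)
  39÷1 = 39 each, +1 to first 0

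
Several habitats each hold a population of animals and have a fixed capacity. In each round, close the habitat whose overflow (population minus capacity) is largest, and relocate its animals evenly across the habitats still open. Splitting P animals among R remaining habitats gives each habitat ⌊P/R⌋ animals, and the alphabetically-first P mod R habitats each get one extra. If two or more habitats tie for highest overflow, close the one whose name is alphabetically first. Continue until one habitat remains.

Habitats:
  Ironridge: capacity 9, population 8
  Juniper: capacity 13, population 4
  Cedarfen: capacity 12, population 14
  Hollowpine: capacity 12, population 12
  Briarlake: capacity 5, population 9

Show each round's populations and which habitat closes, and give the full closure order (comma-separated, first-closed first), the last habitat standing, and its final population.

Closure order: Briarlake, Cedarfen, Hollowpine, Ironridge
Last habitat: Juniper with 47 animals

Round 1: Briarlake=9 Cedarfen=14 Hollowpine=12 Ironridge=8 Juniper=4 → close Briarlake (overflow 4)
  9÷4 = 2 each, +1 to first 1
Round 2: Cedarfen=17 Hollowpine=14 Ironridge=10 Juniper=6 → close Cedarfen (overflow 5)
  17÷3 = 5 each, +1 to first 2
Round 3: Hollowpine=20 Ironridge=16 Juniper=11 → close Hollowpine (overflow 8)
  20÷2 = 10 each, +1 to first 0
Round 4: Ironridge=26 Juniper=21 → close Ironridge (overflow 17)
  26÷1 = 26 each, +1 to first 0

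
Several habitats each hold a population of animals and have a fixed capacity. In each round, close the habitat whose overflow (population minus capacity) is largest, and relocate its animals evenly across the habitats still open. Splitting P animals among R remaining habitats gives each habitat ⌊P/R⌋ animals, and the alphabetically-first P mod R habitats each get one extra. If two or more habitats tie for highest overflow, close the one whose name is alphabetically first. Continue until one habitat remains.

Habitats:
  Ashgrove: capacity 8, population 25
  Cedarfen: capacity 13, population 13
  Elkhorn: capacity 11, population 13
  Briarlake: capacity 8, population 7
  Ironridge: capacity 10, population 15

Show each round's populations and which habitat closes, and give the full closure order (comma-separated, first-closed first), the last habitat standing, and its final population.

Closure order: Ashgrove, Ironridge, Elkhorn, Briarlake
Last habitat: Cedarfen with 73 animals

Round 1: Ashgrove=25 Briarlake=7 Cedarfen=13 Elkhorn=13 Ironridge=15 → close Ashgrove (overflow 17)
  25÷4 = 6 each, +1 to first 1
Round 2: Briarlake=14 Cedarfen=19 Elkhorn=19 Ironridge=21 → close Ironridge (overflow 11)
  21÷3 = 7 each, +1 to first 0
Round 3: Briarlake=21 Cedarfen=26 Elkhorn=26 → close Elkhorn (overflow 15)
  26÷2 = 13 each, +1 to first 0
Round 4: Briarlake=34 Cedarfen=39 → close Briarlake (overflow 26)
  34÷1 = 34 each, +1 to first 0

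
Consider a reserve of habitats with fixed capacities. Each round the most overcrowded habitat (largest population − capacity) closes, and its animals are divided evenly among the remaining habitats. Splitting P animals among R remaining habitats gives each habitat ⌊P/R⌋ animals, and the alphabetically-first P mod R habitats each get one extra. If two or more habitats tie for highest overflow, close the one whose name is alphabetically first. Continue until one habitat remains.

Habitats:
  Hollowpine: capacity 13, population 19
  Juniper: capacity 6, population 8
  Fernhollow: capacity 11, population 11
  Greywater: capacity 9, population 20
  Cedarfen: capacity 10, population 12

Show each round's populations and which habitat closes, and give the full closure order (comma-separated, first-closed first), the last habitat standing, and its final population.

Closure order: Greywater, Hollowpine, Cedarfen, Juniper
Last habitat: Fernhollow with 70 animals

Round 1: Cedarfen=12 Fernhollow=11 Greywater=20 Hollowpine=19 Juniper=8 → close Greywater (overflow 11)
  20÷4 = 5 each, +1 to first 0
Round 2: Cedarfen=17 Fernhollow=16 Hollowpine=24 Juniper=13 → close Hollowpine (overflow 11)
  24÷3 = 8 each, +1 to first 0
Round 3: Cedarfen=25 Fernhollow=24 Juniper=21 → close Cedarfen (overflow 15)
  25÷2 = 12 each, +1 to first 1
Round 4: Fernhollow=37 Juniper=33 → close Juniper (overflow 27)
  33÷1 = 33 each, +1 to first 0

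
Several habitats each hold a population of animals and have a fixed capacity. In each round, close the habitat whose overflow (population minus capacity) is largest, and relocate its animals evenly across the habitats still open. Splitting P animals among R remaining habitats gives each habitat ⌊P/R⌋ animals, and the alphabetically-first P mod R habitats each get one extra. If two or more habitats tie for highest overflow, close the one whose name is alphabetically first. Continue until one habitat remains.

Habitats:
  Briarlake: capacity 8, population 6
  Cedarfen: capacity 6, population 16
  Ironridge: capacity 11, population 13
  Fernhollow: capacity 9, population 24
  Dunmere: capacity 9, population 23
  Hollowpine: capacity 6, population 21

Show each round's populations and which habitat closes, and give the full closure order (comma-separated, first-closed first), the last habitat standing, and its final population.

Closure order: Fernhollow, Hollowpine, Dunmere, Cedarfen, Briarlake
Last habitat: Ironridge with 103 animals

Round 1: Briarlake=6 Cedarfen=16 Dunmere=23 Fernhollow=24 Hollowpine=21 Ironridge=13 → close Fernhollow (overflow 15)
  24÷5 = 4 each, +1 to first 4
Round 2: Briarlake=11 Cedarfen=21 Dunmere=28 Hollowpine=26 Ironridge=17 → close Hollowpine (overflow 20)
  26÷4 = 6 each, +1 to first 2
Round 3: Briarlake=18 Cedarfen=28 Dunmere=34 Ironridge=23 → close Dunmere (overflow 25)
  34÷3 = 11 each, +1 to first 1
Round 4: Briarlake=30 Cedarfen=39 Ironridge=34 → close Cedarfen (overflow 33)
  39÷2 = 19 each, +1 to first 1
Round 5: Briarlake=50 Ironridge=53 → close Briarlake (overflow 42)
  50÷1 = 50 each, +1 to first 0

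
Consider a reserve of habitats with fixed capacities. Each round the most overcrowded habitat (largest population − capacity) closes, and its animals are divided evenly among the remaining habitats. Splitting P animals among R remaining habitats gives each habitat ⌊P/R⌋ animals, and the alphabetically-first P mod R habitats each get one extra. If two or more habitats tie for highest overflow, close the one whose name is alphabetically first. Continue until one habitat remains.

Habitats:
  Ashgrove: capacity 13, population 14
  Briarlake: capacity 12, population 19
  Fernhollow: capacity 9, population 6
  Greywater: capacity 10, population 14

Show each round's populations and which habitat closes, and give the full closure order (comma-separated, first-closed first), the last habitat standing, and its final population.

Closure order: Briarlake, Greywater, Ashgrove
Last habitat: Fernhollow with 53 animals

Round 1: Ashgrove=14 Briarlake=19 Fernhollow=6 Greywater=14 → close Briarlake (overflow 7)
  19÷3 = 6 each, +1 to first 1
Round 2: Ashgrove=21 Fernhollow=12 Greywater=20 → close Greywater (overflow 10)
  20÷2 = 10 each, +1 to first 0
Round 3: Ashgrove=31 Fernhollow=22 → close Ashgrove (overflow 18)
  31÷1 = 31 each, +1 to first 0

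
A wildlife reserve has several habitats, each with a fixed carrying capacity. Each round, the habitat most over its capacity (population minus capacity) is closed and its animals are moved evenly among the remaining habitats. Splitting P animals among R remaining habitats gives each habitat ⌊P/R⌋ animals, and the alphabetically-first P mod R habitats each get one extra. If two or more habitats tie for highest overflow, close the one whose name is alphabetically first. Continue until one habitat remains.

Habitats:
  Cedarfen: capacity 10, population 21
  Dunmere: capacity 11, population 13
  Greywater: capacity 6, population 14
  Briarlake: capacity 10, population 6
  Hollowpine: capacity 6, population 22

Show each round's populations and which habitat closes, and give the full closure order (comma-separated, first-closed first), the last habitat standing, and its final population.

Round 1: Briarlake=6 Cedarfen=21 Dunmere=13 Greywater=14 Hollowpine=22 → close Hollowpine (overflow 16)
  22÷4 = 5 each, +1 to first 2
Round 2: Briarlake=12 Cedarfen=27 Dunmere=18 Greywater=19 → close Cedarfen (overflow 17)
  27÷3 = 9 each, +1 to first 0
Round 3: Briarlake=21 Dunmere=27 Greywater=28 → close Greywater (overflow 22)
  28÷2 = 14 each, +1 to first 0
Round 4: Briarlake=35 Dunmere=41 → close Dunmere (overflow 30)
  41÷1 = 41 each, +1 to first 0

Closure order: Hollowpine, Cedarfen, Greywater, Dunmere
Last habitat: Briarlake with 76 animals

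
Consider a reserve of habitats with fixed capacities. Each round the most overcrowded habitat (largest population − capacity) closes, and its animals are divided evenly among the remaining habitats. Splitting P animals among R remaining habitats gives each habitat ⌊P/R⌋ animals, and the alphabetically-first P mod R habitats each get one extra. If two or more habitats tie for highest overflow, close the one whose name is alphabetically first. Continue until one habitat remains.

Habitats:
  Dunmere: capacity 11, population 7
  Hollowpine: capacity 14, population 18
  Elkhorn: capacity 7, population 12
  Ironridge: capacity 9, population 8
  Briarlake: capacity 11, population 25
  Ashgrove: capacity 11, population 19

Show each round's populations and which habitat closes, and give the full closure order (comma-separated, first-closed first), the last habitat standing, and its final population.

Closure order: Briarlake, Ashgrove, Elkhorn, Hollowpine, Ironridge
Last habitat: Dunmere with 89 animals

Round 1: Ashgrove=19 Briarlake=25 Dunmere=7 Elkhorn=12 Hollowpine=18 Ironridge=8 → close Briarlake (overflow 14)
  25÷5 = 5 each, +1 to first 0
Round 2: Ashgrove=24 Dunmere=12 Elkhorn=17 Hollowpine=23 Ironridge=13 → close Ashgrove (overflow 13)
  24÷4 = 6 each, +1 to first 0
Round 3: Dunmere=18 Elkhorn=23 Hollowpine=29 Ironridge=19 → close Elkhorn (overflow 16)
  23÷3 = 7 each, +1 to first 2
Round 4: Dunmere=26 Hollowpine=37 Ironridge=26 → close Hollowpine (overflow 23)
  37÷2 = 18 each, +1 to first 1
Round 5: Dunmere=45 Ironridge=44 → close Ironridge (overflow 35)
  44÷1 = 44 each, +1 to first 0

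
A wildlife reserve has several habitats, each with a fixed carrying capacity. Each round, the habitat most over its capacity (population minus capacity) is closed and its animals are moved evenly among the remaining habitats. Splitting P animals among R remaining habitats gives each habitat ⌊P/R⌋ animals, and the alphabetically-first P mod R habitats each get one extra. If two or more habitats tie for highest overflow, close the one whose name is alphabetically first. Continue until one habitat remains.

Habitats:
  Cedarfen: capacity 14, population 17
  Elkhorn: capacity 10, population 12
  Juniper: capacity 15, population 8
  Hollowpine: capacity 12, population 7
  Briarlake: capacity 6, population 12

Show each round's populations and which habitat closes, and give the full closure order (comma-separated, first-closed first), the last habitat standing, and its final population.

Closure order: Briarlake, Cedarfen, Elkhorn, Hollowpine
Last habitat: Juniper with 56 animals

Round 1: Briarlake=12 Cedarfen=17 Elkhorn=12 Hollowpine=7 Juniper=8 → close Briarlake (overflow 6)
  12÷4 = 3 each, +1 to first 0
Round 2: Cedarfen=20 Elkhorn=15 Hollowpine=10 Juniper=11 → close Cedarfen (overflow 6)
  20÷3 = 6 each, +1 to first 2
Round 3: Elkhorn=22 Hollowpine=17 Juniper=17 → close Elkhorn (overflow 12)
  22÷2 = 11 each, +1 to first 0
Round 4: Hollowpine=28 Juniper=28 → close Hollowpine (overflow 16)
  28÷1 = 28 each, +1 to first 0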